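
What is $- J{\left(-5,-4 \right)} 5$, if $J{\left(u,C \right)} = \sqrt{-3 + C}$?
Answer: $- 5 i \sqrt{7} \approx - 13.229 i$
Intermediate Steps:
$- J{\left(-5,-4 \right)} 5 = - \sqrt{-3 - 4} \cdot 5 = - \sqrt{-7} \cdot 5 = - i \sqrt{7} \cdot 5 = - 5 i \sqrt{7}$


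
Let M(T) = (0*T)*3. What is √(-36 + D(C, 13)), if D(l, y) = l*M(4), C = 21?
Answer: 6*I ≈ 6.0*I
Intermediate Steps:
M(T) = 0 (M(T) = 0*3 = 0)
D(l, y) = 0 (D(l, y) = l*0 = 0)
√(-36 + D(C, 13)) = √(-36 + 0) = √(-36) = 6*I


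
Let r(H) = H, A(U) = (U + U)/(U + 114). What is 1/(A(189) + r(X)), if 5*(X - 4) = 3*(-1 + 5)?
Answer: 505/3862 ≈ 0.13076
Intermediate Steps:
A(U) = 2*U/(114 + U) (A(U) = (2*U)/(114 + U) = 2*U/(114 + U))
X = 32/5 (X = 4 + (3*(-1 + 5))/5 = 4 + (3*4)/5 = 4 + (1/5)*12 = 4 + 12/5 = 32/5 ≈ 6.4000)
1/(A(189) + r(X)) = 1/(2*189/(114 + 189) + 32/5) = 1/(2*189/303 + 32/5) = 1/(2*189*(1/303) + 32/5) = 1/(126/101 + 32/5) = 1/(3862/505) = 505/3862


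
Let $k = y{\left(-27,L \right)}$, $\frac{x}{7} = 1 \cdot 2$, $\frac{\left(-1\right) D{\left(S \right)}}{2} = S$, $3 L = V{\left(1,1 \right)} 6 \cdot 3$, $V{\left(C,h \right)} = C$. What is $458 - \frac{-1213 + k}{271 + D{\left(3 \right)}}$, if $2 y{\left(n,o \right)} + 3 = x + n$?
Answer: $\frac{122591}{265} \approx 462.61$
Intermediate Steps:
$L = 6$ ($L = \frac{1 \cdot 6 \cdot 3}{3} = \frac{6 \cdot 3}{3} = \frac{1}{3} \cdot 18 = 6$)
$D{\left(S \right)} = - 2 S$
$x = 14$ ($x = 7 \cdot 1 \cdot 2 = 7 \cdot 2 = 14$)
$y{\left(n,o \right)} = \frac{11}{2} + \frac{n}{2}$ ($y{\left(n,o \right)} = - \frac{3}{2} + \frac{14 + n}{2} = - \frac{3}{2} + \left(7 + \frac{n}{2}\right) = \frac{11}{2} + \frac{n}{2}$)
$k = -8$ ($k = \frac{11}{2} + \frac{1}{2} \left(-27\right) = \frac{11}{2} - \frac{27}{2} = -8$)
$458 - \frac{-1213 + k}{271 + D{\left(3 \right)}} = 458 - \frac{-1213 - 8}{271 - 6} = 458 - - \frac{1221}{271 - 6} = 458 - - \frac{1221}{265} = 458 + \frac{1221}{265} = \frac{122591}{265}$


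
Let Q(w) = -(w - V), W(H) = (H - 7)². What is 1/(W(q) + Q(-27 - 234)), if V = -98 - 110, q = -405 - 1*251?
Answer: 1/439622 ≈ 2.2747e-6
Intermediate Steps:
q = -656 (q = -405 - 251 = -656)
V = -208
W(H) = (-7 + H)²
Q(w) = -208 - w (Q(w) = -(w - 1*(-208)) = -(w + 208) = -(208 + w) = -208 - w)
1/(W(q) + Q(-27 - 234)) = 1/((-7 - 656)² + (-208 - (-27 - 234))) = 1/((-663)² + (-208 - 1*(-261))) = 1/(439569 + (-208 + 261)) = 1/(439569 + 53) = 1/439622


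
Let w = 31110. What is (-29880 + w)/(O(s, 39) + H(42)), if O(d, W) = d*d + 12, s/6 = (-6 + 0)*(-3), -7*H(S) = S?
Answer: 41/389 ≈ 0.10540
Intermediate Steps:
H(S) = -S/7
s = 108 (s = 6*((-6 + 0)*(-3)) = 6*(-6*(-3)) = 6*18 = 108)
O(d, W) = 12 + d² (O(d, W) = d² + 12 = 12 + d²)
(-29880 + w)/(O(s, 39) + H(42)) = (-29880 + 31110)/((12 + 108²) - ⅐*42) = 1230/((12 + 11664) - 6) = 1230/(11676 - 6) = 1230/11670 = 1230*(1/11670) = 41/389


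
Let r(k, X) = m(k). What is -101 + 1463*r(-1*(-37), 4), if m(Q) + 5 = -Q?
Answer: -61547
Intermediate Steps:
m(Q) = -5 - Q
r(k, X) = -5 - k
-101 + 1463*r(-1*(-37), 4) = -101 + 1463*(-5 - (-1)*(-37)) = -101 + 1463*(-5 - 1*37) = -101 + 1463*(-5 - 37) = -101 + 1463*(-42) = -101 - 61446 = -61547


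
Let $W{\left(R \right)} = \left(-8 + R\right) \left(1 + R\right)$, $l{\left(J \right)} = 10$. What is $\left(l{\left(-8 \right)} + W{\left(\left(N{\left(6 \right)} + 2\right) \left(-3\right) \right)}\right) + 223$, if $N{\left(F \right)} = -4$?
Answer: $219$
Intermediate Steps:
$W{\left(R \right)} = \left(1 + R\right) \left(-8 + R\right)$
$\left(l{\left(-8 \right)} + W{\left(\left(N{\left(6 \right)} + 2\right) \left(-3\right) \right)}\right) + 223 = \left(10 - \left(8 - 9 \left(-4 + 2\right)^{2} + 7 \left(-4 + 2\right) \left(-3\right)\right)\right) + 223 = \left(10 - \left(8 - 36 + 7 \left(-2\right) \left(-3\right)\right)\right) + 223 = \left(10 - \left(50 - 36\right)\right) + 223 = \left(10 - 14\right) + 223 = -4 + 223 = 219$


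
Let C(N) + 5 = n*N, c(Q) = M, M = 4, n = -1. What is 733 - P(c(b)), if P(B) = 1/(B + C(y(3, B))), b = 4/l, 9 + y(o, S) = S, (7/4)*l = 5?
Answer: 2931/4 ≈ 732.75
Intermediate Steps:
l = 20/7 (l = (4/7)*5 = 20/7 ≈ 2.8571)
y(o, S) = -9 + S
b = 7/5 (b = 4/(20/7) = 4*(7/20) = 7/5 ≈ 1.4000)
c(Q) = 4
C(N) = -5 - N
P(B) = 1/4 (P(B) = 1/(B + (-5 - (-9 + B))) = 1/(B + (-5 + (9 - B))) = 1/(B + (4 - B)) = 1/4)
733 - P(c(b)) = 733 - 1*1/4 = 733 - 1/4 = 2931/4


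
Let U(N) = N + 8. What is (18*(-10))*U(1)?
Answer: -1620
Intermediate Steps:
U(N) = 8 + N
(18*(-10))*U(1) = (18*(-10))*(8 + 1) = -180*9 = -1620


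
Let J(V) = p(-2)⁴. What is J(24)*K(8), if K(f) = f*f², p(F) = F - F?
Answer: 0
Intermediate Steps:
p(F) = 0
K(f) = f³
J(V) = 0 (J(V) = 0⁴ = 0)
J(24)*K(8) = 0*8³ = 0*512 = 0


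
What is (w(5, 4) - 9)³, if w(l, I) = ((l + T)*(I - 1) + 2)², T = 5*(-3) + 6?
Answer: 753571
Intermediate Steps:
T = -9 (T = -15 + 6 = -9)
w(l, I) = (2 + (-1 + I)*(-9 + l))² (w(l, I) = ((l - 9)*(I - 1) + 2)² = ((-9 + l)*(-1 + I) + 2)² = ((-1 + I)*(-9 + l) + 2)² = (2 + (-1 + I)*(-9 + l))²)
(w(5, 4) - 9)³ = ((11 - 1*5 - 9*4 + 4*5)² - 9)³ = ((11 - 5 - 36 + 20)² - 9)³ = ((-10)² - 9)³ = (100 - 9)³ = 91³ = 753571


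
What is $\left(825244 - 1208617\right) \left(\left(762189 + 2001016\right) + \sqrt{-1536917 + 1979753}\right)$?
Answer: $-1059338190465 - 2300238 \sqrt{12301} \approx -1.0596 \cdot 10^{12}$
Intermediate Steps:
$\left(825244 - 1208617\right) \left(\left(762189 + 2001016\right) + \sqrt{-1536917 + 1979753}\right) = - 383373 \left(2763205 + \sqrt{442836}\right) = - 383373 \left(2763205 + 6 \sqrt{12301}\right) = -1059338190465 - 2300238 \sqrt{12301}$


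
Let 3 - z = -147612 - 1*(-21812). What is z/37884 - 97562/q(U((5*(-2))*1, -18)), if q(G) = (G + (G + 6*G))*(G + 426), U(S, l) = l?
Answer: 461967361/92740032 ≈ 4.9813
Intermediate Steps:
z = 125803 (z = 3 - (-147612 - 1*(-21812)) = 3 - (-147612 + 21812) = 3 - 1*(-125800) = 3 + 125800 = 125803)
q(G) = 8*G*(426 + G) (q(G) = (G + 7*G)*(426 + G) = (8*G)*(426 + G) = 8*G*(426 + G))
z/37884 - 97562/q(U((5*(-2))*1, -18)) = 125803/37884 - 97562*(-1/(144*(426 - 18))) = 125803*(1/37884) - 97562/(8*(-18)*408) = 125803/37884 - 97562/(-58752) = 125803/37884 - 97562*(-1/58752) = 125803/37884 + 48781/29376 = 461967361/92740032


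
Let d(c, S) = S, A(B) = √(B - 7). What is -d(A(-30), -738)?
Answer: 738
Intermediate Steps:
A(B) = √(-7 + B)
-d(A(-30), -738) = -1*(-738) = 738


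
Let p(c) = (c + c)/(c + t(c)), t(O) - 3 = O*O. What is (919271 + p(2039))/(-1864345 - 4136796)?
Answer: -3823765642651/24962124061383 ≈ -0.15318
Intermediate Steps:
t(O) = 3 + O² (t(O) = 3 + O*O = 3 + O²)
p(c) = 2*c/(3 + c + c²) (p(c) = (c + c)/(c + (3 + c²)) = (2*c)/(3 + c + c²) = 2*c/(3 + c + c²))
(919271 + p(2039))/(-1864345 - 4136796) = (919271 + 2*2039/(3 + 2039 + 2039²))/(-1864345 - 4136796) = (919271 + 2*2039/(3 + 2039 + 4157521))/(-6001141) = (919271 + 2*2039/4159563)*(-1/6001141) = (919271 + 2*2039*(1/4159563))*(-1/6001141) = (919271 + 4078/4159563)*(-1/6001141) = (3823765642651/4159563)*(-1/6001141) = -3823765642651/24962124061383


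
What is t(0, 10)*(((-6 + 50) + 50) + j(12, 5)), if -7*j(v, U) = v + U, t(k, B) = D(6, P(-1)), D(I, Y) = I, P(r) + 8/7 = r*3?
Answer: 3846/7 ≈ 549.43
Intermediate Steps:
P(r) = -8/7 + 3*r (P(r) = -8/7 + r*3 = -8/7 + 3*r)
t(k, B) = 6
j(v, U) = -U/7 - v/7 (j(v, U) = -(v + U)/7 = -(U + v)/7 = -U/7 - v/7)
t(0, 10)*(((-6 + 50) + 50) + j(12, 5)) = 6*(((-6 + 50) + 50) + (-⅐*5 - ⅐*12)) = 6*((44 + 50) + (-5/7 - 12/7)) = 6*(94 - 17/7) = 6*(641/7) = 3846/7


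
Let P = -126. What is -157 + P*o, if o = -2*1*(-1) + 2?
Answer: -661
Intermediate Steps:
o = 4 (o = -2*(-1) + 2 = 2 + 2 = 4)
-157 + P*o = -157 - 126*4 = -157 - 504 = -661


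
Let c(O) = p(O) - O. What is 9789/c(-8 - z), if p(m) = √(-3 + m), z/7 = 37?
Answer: 290407/7951 - 3263*I*√30/7951 ≈ 36.525 - 2.2478*I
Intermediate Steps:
z = 259 (z = 7*37 = 259)
c(O) = √(-3 + O) - O
9789/c(-8 - z) = 9789/(√(-3 + (-8 - 1*259)) - (-8 - 1*259)) = 9789/(√(-3 + (-8 - 259)) - (-8 - 259)) = 9789/(√(-3 - 267) - 1*(-267)) = 9789/(√(-270) + 267) = 9789/(3*I*√30 + 267) = 9789/(267 + 3*I*√30)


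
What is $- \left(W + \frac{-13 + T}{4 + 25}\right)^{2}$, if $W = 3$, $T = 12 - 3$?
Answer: $- \frac{6889}{841} \approx -8.1914$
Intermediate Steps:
$T = 9$ ($T = 12 - 3 = 9$)
$- \left(W + \frac{-13 + T}{4 + 25}\right)^{2} = - \left(3 + \frac{-13 + 9}{4 + 25}\right)^{2} = - \left(3 - \frac{4}{29}\right)^{2} = - \left(\frac{83}{29}\right)^{2} = \left(-1\right) \frac{6889}{841} = - \frac{6889}{841}$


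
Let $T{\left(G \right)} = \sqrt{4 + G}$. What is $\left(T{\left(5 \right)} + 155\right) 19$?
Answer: $3002$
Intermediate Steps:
$\left(T{\left(5 \right)} + 155\right) 19 = \left(\sqrt{4 + 5} + 155\right) 19 = \left(\sqrt{9} + 155\right) 19 = \left(3 + 155\right) 19 = 158 \cdot 19 = 3002$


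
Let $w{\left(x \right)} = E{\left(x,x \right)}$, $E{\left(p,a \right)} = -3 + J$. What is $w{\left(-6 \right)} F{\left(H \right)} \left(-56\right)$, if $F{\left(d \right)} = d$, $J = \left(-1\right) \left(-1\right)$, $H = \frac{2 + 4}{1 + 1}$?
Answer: $336$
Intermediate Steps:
$H = 3$ ($H = \frac{6}{2} = 6 \cdot \frac{1}{2} = 3$)
$J = 1$
$E{\left(p,a \right)} = -2$ ($E{\left(p,a \right)} = -3 + 1 = -2$)
$w{\left(x \right)} = -2$
$w{\left(-6 \right)} F{\left(H \right)} \left(-56\right) = \left(-2\right) 3 \left(-56\right) = \left(-6\right) \left(-56\right) = 336$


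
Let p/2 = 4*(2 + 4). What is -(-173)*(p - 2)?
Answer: 7958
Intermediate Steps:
p = 48 (p = 2*(4*(2 + 4)) = 2*(4*6) = 2*24 = 48)
-(-173)*(p - 2) = -(-173)*(48 - 2) = -(-173)*46 = -173*(-46) = 7958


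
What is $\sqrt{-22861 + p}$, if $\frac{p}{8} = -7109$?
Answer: $i \sqrt{79733} \approx 282.37 i$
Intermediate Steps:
$p = -56872$ ($p = 8 \left(-7109\right) = -56872$)
$\sqrt{-22861 + p} = \sqrt{-22861 - 56872} = \sqrt{-79733} = i \sqrt{79733}$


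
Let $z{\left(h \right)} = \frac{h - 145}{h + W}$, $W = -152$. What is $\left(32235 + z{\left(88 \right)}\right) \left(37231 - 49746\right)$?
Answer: $- \frac{25819658955}{64} \approx -4.0343 \cdot 10^{8}$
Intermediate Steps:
$z{\left(h \right)} = \frac{-145 + h}{-152 + h}$ ($z{\left(h \right)} = \frac{h - 145}{h - 152} = \frac{-145 + h}{-152 + h}$)
$\left(32235 + z{\left(88 \right)}\right) \left(37231 - 49746\right) = \left(32235 + \frac{-145 + 88}{-152 + 88}\right) \left(37231 - 49746\right) = \left(32235 + \frac{1}{-64} \left(-57\right)\right) \left(-12515\right) = \left(32235 - - \frac{57}{64}\right) \left(-12515\right) = \left(32235 + \frac{57}{64}\right) \left(-12515\right) = \frac{2063097}{64} \left(-12515\right) = - \frac{25819658955}{64}$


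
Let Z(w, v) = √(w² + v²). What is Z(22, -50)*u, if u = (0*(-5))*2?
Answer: 0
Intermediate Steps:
u = 0 (u = 0*2 = 0)
Z(w, v) = √(v² + w²)
Z(22, -50)*u = √((-50)² + 22²)*0 = √(2500 + 484)*0 = √2984*0 = (2*√746)*0 = 0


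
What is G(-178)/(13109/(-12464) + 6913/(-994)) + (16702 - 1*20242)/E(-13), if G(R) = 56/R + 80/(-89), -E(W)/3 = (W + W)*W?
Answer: 209030913662/57383716273 ≈ 3.6427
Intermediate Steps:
E(W) = -6*W**2 (E(W) = -3*(W + W)*W = -3*2*W*W = -6*W**2)
G(R) = -80/89 + 56/R (G(R) = 56/R + 80*(-1/89) = 56/R - 80/89 = -80/89 + 56/R)
G(-178)/(13109/(-12464) + 6913/(-994)) + (16702 - 1*20242)/E(-13) = (-80/89 + 56/(-178))/(13109/(-12464) + 6913/(-994)) + (16702 - 1*20242)/((-6*(-13)**2)) = (-80/89 + 56*(-1/178))/(13109*(-1/12464) + 6913*(-1/994)) + (16702 - 20242)/((-6*169)) = (-80/89 - 28/89)/(-13109/12464 - 6913/994) - 3540/(-1014) = -108/(89*(-49596989/6194608)) - 3540*(-1/1014) = -108/89*(-6194608/49596989) + 590/169 = 669017664/4414132021 + 590/169 = 209030913662/57383716273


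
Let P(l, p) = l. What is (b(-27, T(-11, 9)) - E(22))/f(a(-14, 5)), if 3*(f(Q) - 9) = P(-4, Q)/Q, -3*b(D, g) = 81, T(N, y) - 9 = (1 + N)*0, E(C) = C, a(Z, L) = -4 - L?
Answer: -1323/247 ≈ -5.3563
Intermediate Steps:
T(N, y) = 9 (T(N, y) = 9 + (1 + N)*0 = 9 + 0 = 9)
b(D, g) = -27 (b(D, g) = -⅓*81 = -27)
f(Q) = 9 - 4/(3*Q) (f(Q) = 9 + (-4/Q)/3 = 9 - 4/(3*Q))
(b(-27, T(-11, 9)) - E(22))/f(a(-14, 5)) = (-27 - 1*22)/(9 - 4/(3*(-4 - 1*5))) = (-27 - 22)/(9 - 4/(3*(-4 - 5))) = -49/(9 - 4/3/(-9)) = -49/(9 - 4/3*(-⅑)) = -49/(9 + 4/27) = -49/247/27 = -49*27/247 = -1323/247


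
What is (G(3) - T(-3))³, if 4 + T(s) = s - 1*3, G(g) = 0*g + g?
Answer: 2197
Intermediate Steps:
G(g) = g (G(g) = 0 + g = g)
T(s) = -7 + s (T(s) = -4 + (s - 1*3) = -4 + (s - 3) = -4 + (-3 + s) = -7 + s)
(G(3) - T(-3))³ = (3 - (-7 - 3))³ = (3 - 1*(-10))³ = (3 + 10)³ = 13³ = 2197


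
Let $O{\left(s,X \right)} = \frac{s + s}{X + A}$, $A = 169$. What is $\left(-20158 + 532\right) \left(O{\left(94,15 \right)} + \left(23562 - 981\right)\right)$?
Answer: $- \frac{10193479449}{23} \approx -4.4319 \cdot 10^{8}$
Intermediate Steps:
$O{\left(s,X \right)} = \frac{2 s}{169 + X}$ ($O{\left(s,X \right)} = \frac{s + s}{X + 169} = \frac{2 s}{169 + X}$)
$\left(-20158 + 532\right) \left(O{\left(94,15 \right)} + \left(23562 - 981\right)\right) = \left(-20158 + 532\right) \left(2 \cdot 94 \frac{1}{169 + 15} + \left(23562 - 981\right)\right) = - 19626 \left(2 \cdot 94 \cdot \frac{1}{184} + \left(23562 - 981\right)\right) = - 19626 \left(2 \cdot 94 \cdot \frac{1}{184} + 22581\right) = - 19626 \left(\frac{47}{46} + 22581\right) = \left(-19626\right) \frac{1038773}{46} = - \frac{10193479449}{23}$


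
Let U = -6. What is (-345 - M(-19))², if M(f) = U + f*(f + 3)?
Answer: 413449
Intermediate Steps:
M(f) = -6 + f*(3 + f) (M(f) = -6 + f*(f + 3) = -6 + f*(3 + f))
(-345 - M(-19))² = (-345 - (-6 + (-19)² + 3*(-19)))² = (-345 - (-6 + 361 - 57))² = (-345 - 1*298)² = (-345 - 298)² = (-643)² = 413449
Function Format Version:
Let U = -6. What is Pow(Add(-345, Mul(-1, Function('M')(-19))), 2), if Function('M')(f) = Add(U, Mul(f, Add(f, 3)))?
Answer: 413449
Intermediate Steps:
Function('M')(f) = Add(-6, Mul(f, Add(3, f))) (Function('M')(f) = Add(-6, Mul(f, Add(f, 3))) = Add(-6, Mul(f, Add(3, f))))
Pow(Add(-345, Mul(-1, Function('M')(-19))), 2) = Pow(Add(-345, Mul(-1, Add(-6, Pow(-19, 2), Mul(3, -19)))), 2) = Pow(Add(-345, Mul(-1, Add(-6, 361, -57))), 2) = Pow(Add(-345, Mul(-1, 298)), 2) = Pow(Add(-345, -298), 2) = Pow(-643, 2) = 413449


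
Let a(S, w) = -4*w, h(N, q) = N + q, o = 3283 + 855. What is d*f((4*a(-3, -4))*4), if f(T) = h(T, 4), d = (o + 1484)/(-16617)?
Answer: -487240/5539 ≈ -87.965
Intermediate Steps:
o = 4138
d = -1874/5539 (d = (4138 + 1484)/(-16617) = 5622*(-1/16617) = -1874/5539 ≈ -0.33833)
f(T) = 4 + T (f(T) = T + 4 = 4 + T)
d*f((4*a(-3, -4))*4) = -1874*(4 + (4*(-4*(-4)))*4)/5539 = -1874*(4 + (4*16)*4)/5539 = -1874*(4 + 64*4)/5539 = -1874*(4 + 256)/5539 = -1874/5539*260 = -487240/5539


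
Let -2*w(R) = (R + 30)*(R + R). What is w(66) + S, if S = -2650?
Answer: -8986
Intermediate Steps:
w(R) = -R*(30 + R) (w(R) = -(R + 30)*(R + R)/2 = -(30 + R)*2*R/2 = -R*(30 + R))
w(66) + S = -1*66*(30 + 66) - 2650 = -1*66*96 - 2650 = -6336 - 2650 = -8986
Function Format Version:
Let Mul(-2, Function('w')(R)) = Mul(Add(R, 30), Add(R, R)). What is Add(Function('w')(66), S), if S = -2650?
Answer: -8986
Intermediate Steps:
Function('w')(R) = Mul(-1, R, Add(30, R)) (Function('w')(R) = Mul(Rational(-1, 2), Mul(Add(R, 30), Add(R, R))) = Mul(Rational(-1, 2), Mul(Add(30, R), Mul(2, R))) = Mul(Rational(-1, 2), Mul(2, R, Add(30, R))) = Mul(-1, R, Add(30, R)))
Add(Function('w')(66), S) = Add(Mul(-1, 66, Add(30, 66)), -2650) = Add(Mul(-1, 66, 96), -2650) = Add(-6336, -2650) = -8986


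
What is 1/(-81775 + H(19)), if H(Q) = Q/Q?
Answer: -1/81774 ≈ -1.2229e-5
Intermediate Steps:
H(Q) = 1
1/(-81775 + H(19)) = 1/(-81775 + 1) = 1/(-81774) = -1/81774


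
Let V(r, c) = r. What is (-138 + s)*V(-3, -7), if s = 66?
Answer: 216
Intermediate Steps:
(-138 + s)*V(-3, -7) = (-138 + 66)*(-3) = -72*(-3) = 216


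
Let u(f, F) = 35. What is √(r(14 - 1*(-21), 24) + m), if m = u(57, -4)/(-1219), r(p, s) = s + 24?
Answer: √71283463/1219 ≈ 6.9261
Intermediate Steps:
r(p, s) = 24 + s
m = -35/1219 (m = 35/(-1219) = 35*(-1/1219) = -35/1219 ≈ -0.028712)
√(r(14 - 1*(-21), 24) + m) = √((24 + 24) - 35/1219) = √(48 - 35/1219) = √(58477/1219) = √71283463/1219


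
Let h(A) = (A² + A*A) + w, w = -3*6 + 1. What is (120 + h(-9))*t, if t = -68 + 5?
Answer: -16695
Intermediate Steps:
w = -17 (w = -18 + 1 = -17)
h(A) = -17 + 2*A² (h(A) = (A² + A*A) - 17 = (A² + A²) - 17 = 2*A² - 17 = -17 + 2*A²)
t = -63
(120 + h(-9))*t = (120 + (-17 + 2*(-9)²))*(-63) = (120 + (-17 + 2*81))*(-63) = (120 + (-17 + 162))*(-63) = (120 + 145)*(-63) = 265*(-63) = -16695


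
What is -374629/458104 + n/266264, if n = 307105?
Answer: 639622076/1905884429 ≈ 0.33560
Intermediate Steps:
-374629/458104 + n/266264 = -374629/458104 + 307105/266264 = 639622076/1905884429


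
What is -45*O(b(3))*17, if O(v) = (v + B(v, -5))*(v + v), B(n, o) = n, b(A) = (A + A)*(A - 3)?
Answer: 0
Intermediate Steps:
b(A) = 2*A*(-3 + A) (b(A) = (2*A)*(-3 + A) = 2*A*(-3 + A))
O(v) = 4*v² (O(v) = (v + v)*(v + v) = (2*v)*(2*v) = 4*v²)
-45*O(b(3))*17 = -180*(2*3*(-3 + 3))²*17 = -180*(2*3*0)²*17 = -180*0²*17 = -180*0*17 = -45*0*17 = 0*17 = 0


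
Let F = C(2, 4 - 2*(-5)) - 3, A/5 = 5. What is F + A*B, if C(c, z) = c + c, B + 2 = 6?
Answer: 101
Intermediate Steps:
B = 4 (B = -2 + 6 = 4)
A = 25 (A = 5*5 = 25)
C(c, z) = 2*c
F = 1 (F = 2*2 - 3 = 4 - 3 = 1)
F + A*B = 1 + 25*4 = 1 + 100 = 101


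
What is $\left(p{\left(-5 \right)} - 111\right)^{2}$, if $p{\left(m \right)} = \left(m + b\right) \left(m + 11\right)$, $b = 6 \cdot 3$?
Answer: $1089$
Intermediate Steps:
$b = 18$
$p{\left(m \right)} = \left(11 + m\right) \left(18 + m\right)$ ($p{\left(m \right)} = \left(m + 18\right) \left(m + 11\right) = \left(18 + m\right) \left(11 + m\right) = \left(11 + m\right) \left(18 + m\right)$)
$\left(p{\left(-5 \right)} - 111\right)^{2} = \left(\left(198 + \left(-5\right)^{2} + 29 \left(-5\right)\right) - 111\right)^{2} = \left(\left(198 + 25 - 145\right) - 111\right)^{2} = \left(78 - 111\right)^{2} = \left(-33\right)^{2} = 1089$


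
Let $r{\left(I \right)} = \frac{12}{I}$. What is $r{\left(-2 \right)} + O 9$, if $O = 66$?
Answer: $588$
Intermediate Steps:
$r{\left(-2 \right)} + O 9 = \frac{12}{-2} + 66 \cdot 9 = 12 \left(- \frac{1}{2}\right) + 594 = -6 + 594 = 588$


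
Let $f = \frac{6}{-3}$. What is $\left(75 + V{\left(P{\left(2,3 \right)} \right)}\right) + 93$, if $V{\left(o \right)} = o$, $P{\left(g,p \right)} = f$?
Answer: $166$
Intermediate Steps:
$f = -2$ ($f = 6 \left(- \frac{1}{3}\right) = -2$)
$P{\left(g,p \right)} = -2$
$\left(75 + V{\left(P{\left(2,3 \right)} \right)}\right) + 93 = \left(75 - 2\right) + 93 = 73 + 93 = 166$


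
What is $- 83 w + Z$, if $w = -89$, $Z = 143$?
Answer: $7530$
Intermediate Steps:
$- 83 w + Z = \left(-83\right) \left(-89\right) + 143 = 7387 + 143 = 7530$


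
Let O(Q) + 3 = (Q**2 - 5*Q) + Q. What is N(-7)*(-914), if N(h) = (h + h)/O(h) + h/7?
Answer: 40216/37 ≈ 1086.9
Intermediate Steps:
O(Q) = -3 + Q**2 - 4*Q (O(Q) = -3 + ((Q**2 - 5*Q) + Q) = -3 + (Q**2 - 4*Q) = -3 + Q**2 - 4*Q)
N(h) = h/7 + 2*h/(-3 + h**2 - 4*h) (N(h) = (h + h)/(-3 + h**2 - 4*h) + h/7 = (2*h)/(-3 + h**2 - 4*h) + h*(1/7) = 2*h/(-3 + h**2 - 4*h) + h/7 = h/7 + 2*h/(-3 + h**2 - 4*h))
N(-7)*(-914) = ((1/7)*(-7)*(-11 - 1*(-7)**2 + 4*(-7))/(3 - 1*(-7)**2 + 4*(-7)))*(-914) = ((1/7)*(-7)*(-11 - 1*49 - 28)/(3 - 1*49 - 28))*(-914) = ((1/7)*(-7)*(-11 - 49 - 28)/(3 - 49 - 28))*(-914) = ((1/7)*(-7)*(-88)/(-74))*(-914) = ((1/7)*(-7)*(-1/74)*(-88))*(-914) = -44/37*(-914) = 40216/37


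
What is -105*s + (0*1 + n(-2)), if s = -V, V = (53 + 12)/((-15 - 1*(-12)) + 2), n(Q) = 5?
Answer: -6820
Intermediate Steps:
V = -65 (V = 65/((-15 + 12) + 2) = 65/(-3 + 2) = 65/(-1) = 65*(-1) = -65)
s = 65 (s = -1*(-65) = 65)
-105*s + (0*1 + n(-2)) = -105*65 + (0*1 + 5) = -6825 + (0 + 5) = -6825 + 5 = -6820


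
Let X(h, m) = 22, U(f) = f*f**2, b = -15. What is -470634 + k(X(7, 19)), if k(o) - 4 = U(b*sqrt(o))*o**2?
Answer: -470630 - 35937000*sqrt(22) ≈ -1.6903e+8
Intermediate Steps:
U(f) = f**3
k(o) = 4 - 3375*o**(7/2) (k(o) = 4 + (-15*sqrt(o))**3*o**2 = 4 + (-3375*o**(3/2))*o**2 = 4 - 3375*o**(7/2))
-470634 + k(X(7, 19)) = -470634 + (4 - 35937000*sqrt(22)) = -470630 - 35937000*sqrt(22)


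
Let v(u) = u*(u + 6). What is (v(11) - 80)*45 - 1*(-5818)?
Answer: 10633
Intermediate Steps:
v(u) = u*(6 + u)
(v(11) - 80)*45 - 1*(-5818) = (11*(6 + 11) - 80)*45 - 1*(-5818) = (11*17 - 80)*45 + 5818 = (187 - 80)*45 + 5818 = 107*45 + 5818 = 4815 + 5818 = 10633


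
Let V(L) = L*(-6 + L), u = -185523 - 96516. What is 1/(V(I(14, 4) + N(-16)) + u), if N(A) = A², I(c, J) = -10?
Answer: -1/222999 ≈ -4.4843e-6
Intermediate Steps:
u = -282039
1/(V(I(14, 4) + N(-16)) + u) = 1/((-10 + (-16)²)*(-6 + (-10 + (-16)²)) - 282039) = 1/((-10 + 256)*(-6 + (-10 + 256)) - 282039) = 1/(246*(-6 + 246) - 282039) = 1/(246*240 - 282039) = 1/(59040 - 282039) = 1/(-222999) = -1/222999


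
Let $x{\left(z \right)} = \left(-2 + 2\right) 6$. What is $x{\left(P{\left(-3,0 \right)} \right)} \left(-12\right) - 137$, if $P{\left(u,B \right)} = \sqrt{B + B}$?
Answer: $-137$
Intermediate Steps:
$P{\left(u,B \right)} = \sqrt{2} \sqrt{B}$ ($P{\left(u,B \right)} = \sqrt{2 B} = \sqrt{2} \sqrt{B}$)
$x{\left(z \right)} = 0$ ($x{\left(z \right)} = 0 \cdot 6 = 0$)
$x{\left(P{\left(-3,0 \right)} \right)} \left(-12\right) - 137 = 0 \left(-12\right) - 137 = 0 - 137 = -137$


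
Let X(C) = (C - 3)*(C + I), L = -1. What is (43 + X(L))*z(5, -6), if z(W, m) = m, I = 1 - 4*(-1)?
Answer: -162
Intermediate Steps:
I = 5 (I = 1 + 4 = 5)
X(C) = (-3 + C)*(5 + C) (X(C) = (C - 3)*(C + 5) = (-3 + C)*(5 + C))
(43 + X(L))*z(5, -6) = (43 + (-15 + (-1)**2 + 2*(-1)))*(-6) = (43 + (-15 + 1 - 2))*(-6) = (43 - 16)*(-6) = 27*(-6) = -162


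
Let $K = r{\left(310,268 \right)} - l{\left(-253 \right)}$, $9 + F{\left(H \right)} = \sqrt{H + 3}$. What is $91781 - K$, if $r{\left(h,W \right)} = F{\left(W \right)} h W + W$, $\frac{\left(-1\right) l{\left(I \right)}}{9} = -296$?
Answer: $841897 - 83080 \sqrt{271} \approx -5.2577 \cdot 10^{5}$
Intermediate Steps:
$F{\left(H \right)} = -9 + \sqrt{3 + H}$ ($F{\left(H \right)} = -9 + \sqrt{H + 3} = -9 + \sqrt{3 + H}$)
$l{\left(I \right)} = 2664$ ($l{\left(I \right)} = \left(-9\right) \left(-296\right) = 2664$)
$r{\left(h,W \right)} = W + W h \left(-9 + \sqrt{3 + W}\right)$ ($r{\left(h,W \right)} = \left(-9 + \sqrt{3 + W}\right) h W + W = h \left(-9 + \sqrt{3 + W}\right) W + W = W h \left(-9 + \sqrt{3 + W}\right) + W = W + W h \left(-9 + \sqrt{3 + W}\right)$)
$K = -750116 + 83080 \sqrt{271}$ ($K = 268 \left(1 + 310 \left(-9 + \sqrt{3 + 268}\right)\right) - 2664 = 268 \left(1 + 310 \left(-9 + \sqrt{271}\right)\right) - 2664 = 268 \left(1 - \left(2790 - 310 \sqrt{271}\right)\right) - 2664 = 268 \left(-2789 + 310 \sqrt{271}\right) - 2664 = \left(-747452 + 83080 \sqrt{271}\right) - 2664 = -750116 + 83080 \sqrt{271} \approx 6.1755 \cdot 10^{5}$)
$91781 - K = 91781 - \left(-750116 + 83080 \sqrt{271}\right) = 91781 + \left(750116 - 83080 \sqrt{271}\right) = 841897 - 83080 \sqrt{271}$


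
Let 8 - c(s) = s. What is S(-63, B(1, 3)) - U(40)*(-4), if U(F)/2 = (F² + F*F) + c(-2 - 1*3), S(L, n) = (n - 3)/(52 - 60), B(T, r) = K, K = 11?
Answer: 25703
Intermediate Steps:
B(T, r) = 11
c(s) = 8 - s
S(L, n) = 3/8 - n/8 (S(L, n) = (-3 + n)/(-8) = (-3 + n)*(-⅛) = 3/8 - n/8)
U(F) = 26 + 4*F² (U(F) = 2*((F² + F*F) + (8 - (-2 - 1*3))) = 2*((F² + F²) + (8 - (-2 - 3))) = 2*(2*F² + (8 - 1*(-5))) = 2*(2*F² + (8 + 5)) = 2*(2*F² + 13) = 2*(13 + 2*F²) = 26 + 4*F²)
S(-63, B(1, 3)) - U(40)*(-4) = (3/8 - ⅛*11) - (26 + 4*40²)*(-4) = (3/8 - 11/8) - (26 + 4*1600)*(-4) = -1 - (26 + 6400)*(-4) = -1 - 6426*(-4) = -1 - 1*(-25704) = -1 + 25704 = 25703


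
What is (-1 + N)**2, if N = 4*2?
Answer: 49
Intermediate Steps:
N = 8
(-1 + N)**2 = (-1 + 8)**2 = 7**2 = 49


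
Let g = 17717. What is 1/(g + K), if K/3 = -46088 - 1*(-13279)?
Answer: -1/80710 ≈ -1.2390e-5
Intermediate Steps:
K = -98427 (K = 3*(-46088 - 1*(-13279)) = 3*(-46088 + 13279) = 3*(-32809) = -98427)
1/(g + K) = 1/(17717 - 98427) = 1/(-80710) = -1/80710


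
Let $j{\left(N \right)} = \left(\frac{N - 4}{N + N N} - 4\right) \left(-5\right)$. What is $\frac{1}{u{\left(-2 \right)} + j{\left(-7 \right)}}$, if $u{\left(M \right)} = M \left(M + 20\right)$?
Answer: $- \frac{42}{617} \approx -0.068071$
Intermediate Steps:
$j{\left(N \right)} = 20 - \frac{5 \left(-4 + N\right)}{N + N^{2}}$ ($j{\left(N \right)} = \left(\frac{-4 + N}{N + N^{2}} - 4\right) \left(-5\right) = \left(-4 + \frac{-4 + N}{N + N^{2}}\right) \left(-5\right) = 20 - \frac{5 \left(-4 + N\right)}{N + N^{2}}$)
$u{\left(M \right)} = M \left(20 + M\right)$
$\frac{1}{u{\left(-2 \right)} + j{\left(-7 \right)}} = \frac{1}{- 2 \left(20 - 2\right) + \frac{5 \left(4 + 3 \left(-7\right) + 4 \left(-7\right)^{2}\right)}{\left(-7\right) \left(1 - 7\right)}} = \frac{1}{\left(-2\right) 18 + 5 \left(- \frac{1}{7}\right) \frac{1}{-6} \left(4 - 21 + 4 \cdot 49\right)} = \frac{1}{-36 + 5 \left(- \frac{1}{7}\right) \left(- \frac{1}{6}\right) \left(4 - 21 + 196\right)} = \frac{1}{-36 + 5 \left(- \frac{1}{7}\right) \left(- \frac{1}{6}\right) 179} = \frac{1}{-36 + \frac{895}{42}} = \frac{1}{- \frac{617}{42}} = - \frac{42}{617}$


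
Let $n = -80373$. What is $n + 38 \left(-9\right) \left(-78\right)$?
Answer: $-53697$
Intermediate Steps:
$n + 38 \left(-9\right) \left(-78\right) = -80373 + 38 \left(-9\right) \left(-78\right) = -80373 - -26676 = -80373 + 26676 = -53697$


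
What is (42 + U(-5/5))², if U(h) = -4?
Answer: 1444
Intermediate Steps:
(42 + U(-5/5))² = (42 - 4)² = 38² = 1444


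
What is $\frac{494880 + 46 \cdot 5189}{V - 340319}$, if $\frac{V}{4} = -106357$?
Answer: $- \frac{733574}{765747} \approx -0.95798$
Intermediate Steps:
$V = -425428$ ($V = 4 \left(-106357\right) = -425428$)
$\frac{494880 + 46 \cdot 5189}{V - 340319} = \frac{494880 + 46 \cdot 5189}{-425428 - 340319} = \frac{494880 + 238694}{-765747} = 733574 \left(- \frac{1}{765747}\right) = - \frac{733574}{765747}$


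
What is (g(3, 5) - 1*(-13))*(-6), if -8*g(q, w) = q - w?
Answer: -159/2 ≈ -79.500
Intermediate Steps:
g(q, w) = -q/8 + w/8 (g(q, w) = -(q - w)/8 = -q/8 + w/8)
(g(3, 5) - 1*(-13))*(-6) = ((-⅛*3 + (⅛)*5) - 1*(-13))*(-6) = ((-3/8 + 5/8) + 13)*(-6) = (¼ + 13)*(-6) = (53/4)*(-6) = -159/2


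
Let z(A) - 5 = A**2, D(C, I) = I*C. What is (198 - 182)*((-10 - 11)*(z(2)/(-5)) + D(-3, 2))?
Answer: 2544/5 ≈ 508.80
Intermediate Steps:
D(C, I) = C*I
z(A) = 5 + A**2
(198 - 182)*((-10 - 11)*(z(2)/(-5)) + D(-3, 2)) = (198 - 182)*((-10 - 11)*((5 + 2**2)/(-5)) - 3*2) = 16*(-21*(5 + 4)*(-1)/5 - 6) = 16*(-189*(-1)/5 - 6) = 16*(-21*(-9/5) - 6) = 16*(189/5 - 6) = 16*(159/5) = 2544/5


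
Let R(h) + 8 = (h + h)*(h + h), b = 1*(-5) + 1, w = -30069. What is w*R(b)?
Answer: -1683864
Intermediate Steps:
b = -4 (b = -5 + 1 = -4)
R(h) = -8 + 4*h² (R(h) = -8 + (h + h)*(h + h) = -8 + (2*h)*(2*h) = -8 + 4*h²)
w*R(b) = -30069*(-8 + 4*(-4)²) = -30069*(-8 + 4*16) = -30069*(-8 + 64) = -30069*56 = -1683864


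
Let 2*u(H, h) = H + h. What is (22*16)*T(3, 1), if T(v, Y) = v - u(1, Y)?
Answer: 704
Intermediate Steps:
u(H, h) = H/2 + h/2 (u(H, h) = (H + h)/2 = H/2 + h/2)
T(v, Y) = -1/2 + v - Y/2 (T(v, Y) = v - ((1/2)*1 + Y/2) = v - (1/2 + Y/2) = v + (-1/2 - Y/2) = -1/2 + v - Y/2)
(22*16)*T(3, 1) = (22*16)*(-1/2 + 3 - 1/2*1) = 352*(-1/2 + 3 - 1/2) = 352*2 = 704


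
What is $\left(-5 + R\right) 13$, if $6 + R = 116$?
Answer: $1365$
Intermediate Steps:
$R = 110$ ($R = -6 + 116 = 110$)
$\left(-5 + R\right) 13 = \left(-5 + 110\right) 13 = 105 \cdot 13 = 1365$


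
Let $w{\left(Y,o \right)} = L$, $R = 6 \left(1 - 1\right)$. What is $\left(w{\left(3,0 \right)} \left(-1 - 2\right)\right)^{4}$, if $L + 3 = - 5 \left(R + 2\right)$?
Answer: $2313441$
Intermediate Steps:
$R = 0$ ($R = 6 \cdot 0 = 0$)
$L = -13$ ($L = -3 - 5 \left(0 + 2\right) = -3 - 10 = -13$)
$w{\left(Y,o \right)} = -13$
$\left(w{\left(3,0 \right)} \left(-1 - 2\right)\right)^{4} = \left(- 13 \left(-1 - 2\right)\right)^{4} = \left(\left(-13\right) \left(-3\right)\right)^{4} = 39^{4} = 2313441$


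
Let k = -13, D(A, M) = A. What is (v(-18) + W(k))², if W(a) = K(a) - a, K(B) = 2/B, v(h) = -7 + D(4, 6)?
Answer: 16384/169 ≈ 96.947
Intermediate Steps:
v(h) = -3 (v(h) = -7 + 4 = -3)
W(a) = -a + 2/a (W(a) = 2/a - a = -a + 2/a)
(v(-18) + W(k))² = (-3 + (-1*(-13) + 2/(-13)))² = (-3 + (13 + 2*(-1/13)))² = (-3 + (13 - 2/13))² = (-3 + 167/13)² = (128/13)² = 16384/169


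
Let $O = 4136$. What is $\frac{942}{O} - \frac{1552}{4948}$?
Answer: $- \frac{219757}{2558116} \approx -0.085906$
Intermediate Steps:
$\frac{942}{O} - \frac{1552}{4948} = \frac{942}{4136} - \frac{1552}{4948} = 942 \cdot \frac{1}{4136} - \frac{388}{1237} = \frac{471}{2068} - \frac{388}{1237} = - \frac{219757}{2558116}$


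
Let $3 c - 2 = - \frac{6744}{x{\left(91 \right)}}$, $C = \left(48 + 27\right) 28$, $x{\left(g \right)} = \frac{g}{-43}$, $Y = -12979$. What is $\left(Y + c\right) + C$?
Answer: $- \frac{2679793}{273} \approx -9816.1$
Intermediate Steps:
$x{\left(g \right)} = - \frac{g}{43}$ ($x{\left(g \right)} = g \left(- \frac{1}{43}\right) = - \frac{g}{43}$)
$C = 2100$ ($C = 75 \cdot 28 = 2100$)
$c = \frac{290174}{273}$ ($c = \frac{2}{3} + \frac{\left(-6744\right) \frac{1}{\left(- \frac{1}{43}\right) 91}}{3} = \frac{2}{3} + \frac{\left(-6744\right) \frac{1}{- \frac{91}{43}}}{3} = \frac{2}{3} + \frac{\left(-6744\right) \left(- \frac{43}{91}\right)}{3} = \frac{2}{3} + \frac{1}{3} \cdot \frac{289992}{91} = \frac{2}{3} + \frac{96664}{91} = \frac{290174}{273} \approx 1062.9$)
$\left(Y + c\right) + C = \left(-12979 + \frac{290174}{273}\right) + 2100 = - \frac{3253093}{273} + 2100 = - \frac{2679793}{273}$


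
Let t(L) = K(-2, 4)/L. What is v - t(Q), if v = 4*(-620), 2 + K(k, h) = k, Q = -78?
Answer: -96722/39 ≈ -2480.1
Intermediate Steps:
K(k, h) = -2 + k
t(L) = -4/L (t(L) = (-2 - 2)/L = -4/L)
v = -2480
v - t(Q) = -2480 - (-4)/(-78) = -2480 - (-4)*(-1)/78 = -2480 - 1*2/39 = -2480 - 2/39 = -96722/39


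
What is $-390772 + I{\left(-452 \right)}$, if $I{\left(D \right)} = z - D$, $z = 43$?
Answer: $-390277$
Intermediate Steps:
$I{\left(D \right)} = 43 - D$
$-390772 + I{\left(-452 \right)} = -390772 + \left(43 - -452\right) = -390772 + \left(43 + 452\right) = -390772 + 495 = -390277$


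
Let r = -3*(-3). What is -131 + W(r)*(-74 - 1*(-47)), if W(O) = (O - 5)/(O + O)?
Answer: -137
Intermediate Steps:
r = 9
W(O) = (-5 + O)/(2*O) (W(O) = (-5 + O)/((2*O)) = (-5 + O)*(1/(2*O)) = (-5 + O)/(2*O))
-131 + W(r)*(-74 - 1*(-47)) = -131 + ((1/2)*(-5 + 9)/9)*(-74 - 1*(-47)) = -131 + ((1/2)*(1/9)*4)*(-74 + 47) = -131 + (2/9)*(-27) = -131 - 6 = -137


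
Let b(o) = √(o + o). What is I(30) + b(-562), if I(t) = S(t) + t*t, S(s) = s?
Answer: 930 + 2*I*√281 ≈ 930.0 + 33.526*I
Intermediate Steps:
b(o) = √2*√o (b(o) = √(2*o) = √2*√o)
I(t) = t + t² (I(t) = t + t*t = t + t²)
I(30) + b(-562) = 30*(1 + 30) + √2*√(-562) = 30*31 + √2*(I*√562) = 930 + 2*I*√281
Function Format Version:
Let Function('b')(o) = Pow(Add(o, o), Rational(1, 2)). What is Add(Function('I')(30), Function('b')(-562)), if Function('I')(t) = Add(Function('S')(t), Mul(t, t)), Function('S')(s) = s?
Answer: Add(930, Mul(2, I, Pow(281, Rational(1, 2)))) ≈ Add(930.00, Mul(33.526, I))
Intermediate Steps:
Function('b')(o) = Mul(Pow(2, Rational(1, 2)), Pow(o, Rational(1, 2))) (Function('b')(o) = Pow(Mul(2, o), Rational(1, 2)) = Mul(Pow(2, Rational(1, 2)), Pow(o, Rational(1, 2))))
Function('I')(t) = Add(t, Pow(t, 2)) (Function('I')(t) = Add(t, Mul(t, t)) = Add(t, Pow(t, 2)))
Add(Function('I')(30), Function('b')(-562)) = Add(Mul(30, Add(1, 30)), Mul(Pow(2, Rational(1, 2)), Pow(-562, Rational(1, 2)))) = Add(Mul(30, 31), Mul(Pow(2, Rational(1, 2)), Mul(I, Pow(562, Rational(1, 2))))) = Add(930, Mul(2, I, Pow(281, Rational(1, 2))))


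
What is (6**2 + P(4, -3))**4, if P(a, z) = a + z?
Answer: 1874161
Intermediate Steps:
(6**2 + P(4, -3))**4 = (6**2 + (4 - 3))**4 = (36 + 1)**4 = 37**4 = 1874161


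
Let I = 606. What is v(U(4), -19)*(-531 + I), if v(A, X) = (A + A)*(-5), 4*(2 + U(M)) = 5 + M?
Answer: -375/2 ≈ -187.50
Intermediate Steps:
U(M) = -3/4 + M/4 (U(M) = -2 + (5 + M)/4 = -2 + (5/4 + M/4) = -3/4 + M/4)
v(A, X) = -10*A (v(A, X) = (2*A)*(-5) = -10*A)
v(U(4), -19)*(-531 + I) = (-10*(-3/4 + (1/4)*4))*(-531 + 606) = -10*(-3/4 + 1)*75 = -10*1/4*75 = -5/2*75 = -375/2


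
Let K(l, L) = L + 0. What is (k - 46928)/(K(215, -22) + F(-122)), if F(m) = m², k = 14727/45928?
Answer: -2155294457/682581936 ≈ -3.1576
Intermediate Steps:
K(l, L) = L
k = 14727/45928 (k = 14727*(1/45928) = 14727/45928 ≈ 0.32065)
(k - 46928)/(K(215, -22) + F(-122)) = (14727/45928 - 46928)/(-22 + (-122)²) = -2155294457/(45928*(-22 + 14884)) = -2155294457/45928/14862 = -2155294457/45928*1/14862 = -2155294457/682581936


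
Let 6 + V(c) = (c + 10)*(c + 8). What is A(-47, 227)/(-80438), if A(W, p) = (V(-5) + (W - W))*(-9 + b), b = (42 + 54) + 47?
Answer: -603/40219 ≈ -0.014993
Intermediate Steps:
V(c) = -6 + (8 + c)*(10 + c) (V(c) = -6 + (c + 10)*(c + 8) = -6 + (10 + c)*(8 + c) = -6 + (8 + c)*(10 + c))
b = 143 (b = 96 + 47 = 143)
A(W, p) = 1206 (A(W, p) = ((74 + (-5)² + 18*(-5)) + (W - W))*(-9 + 143) = ((74 + 25 - 90) + 0)*134 = (9 + 0)*134 = 9*134 = 1206)
A(-47, 227)/(-80438) = 1206/(-80438) = 1206*(-1/80438) = -603/40219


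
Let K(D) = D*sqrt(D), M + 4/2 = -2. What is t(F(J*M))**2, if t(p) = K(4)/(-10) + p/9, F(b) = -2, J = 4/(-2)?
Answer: 2116/2025 ≈ 1.0449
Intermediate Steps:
M = -4 (M = -2 - 2 = -4)
J = -2 (J = 4*(-1/2) = -2)
K(D) = D**(3/2)
t(p) = -4/5 + p/9 (t(p) = 4**(3/2)/(-10) + p/9 = 8*(-1/10) + p*(1/9) = -4/5 + p/9)
t(F(J*M))**2 = (-4/5 + (1/9)*(-2))**2 = (-4/5 - 2/9)**2 = (-46/45)**2 = 2116/2025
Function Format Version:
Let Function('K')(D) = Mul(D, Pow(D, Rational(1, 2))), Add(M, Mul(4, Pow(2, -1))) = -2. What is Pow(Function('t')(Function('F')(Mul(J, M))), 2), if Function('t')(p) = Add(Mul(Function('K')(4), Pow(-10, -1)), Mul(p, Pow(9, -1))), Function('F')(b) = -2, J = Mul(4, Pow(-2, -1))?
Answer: Rational(2116, 2025) ≈ 1.0449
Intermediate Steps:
M = -4 (M = Add(-2, -2) = -4)
J = -2 (J = Mul(4, Rational(-1, 2)) = -2)
Function('K')(D) = Pow(D, Rational(3, 2))
Function('t')(p) = Add(Rational(-4, 5), Mul(Rational(1, 9), p)) (Function('t')(p) = Add(Mul(Pow(4, Rational(3, 2)), Pow(-10, -1)), Mul(p, Pow(9, -1))) = Add(Mul(8, Rational(-1, 10)), Mul(p, Rational(1, 9))) = Add(Rational(-4, 5), Mul(Rational(1, 9), p)))
Pow(Function('t')(Function('F')(Mul(J, M))), 2) = Pow(Add(Rational(-4, 5), Mul(Rational(1, 9), -2)), 2) = Pow(Add(Rational(-4, 5), Rational(-2, 9)), 2) = Pow(Rational(-46, 45), 2) = Rational(2116, 2025)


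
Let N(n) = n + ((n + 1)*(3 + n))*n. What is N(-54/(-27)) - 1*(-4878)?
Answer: 4910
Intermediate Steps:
N(n) = n + n*(1 + n)*(3 + n) (N(n) = n + ((1 + n)*(3 + n))*n = n + n*(1 + n)*(3 + n))
N(-54/(-27)) - 1*(-4878) = (-54/(-27))*(4 + (-54/(-27))**2 + 4*(-54/(-27))) - 1*(-4878) = (-54*(-1/27))*(4 + (-54*(-1/27))**2 + 4*(-54*(-1/27))) + 4878 = 2*(4 + 2**2 + 4*2) + 4878 = 2*(4 + 4 + 8) + 4878 = 2*16 + 4878 = 32 + 4878 = 4910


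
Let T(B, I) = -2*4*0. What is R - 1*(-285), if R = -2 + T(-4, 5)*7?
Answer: 283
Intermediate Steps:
T(B, I) = 0 (T(B, I) = -8*0 = 0)
R = -2 (R = -2 + 0*7 = -2 + 0 = -2)
R - 1*(-285) = -2 - 1*(-285) = -2 + 285 = 283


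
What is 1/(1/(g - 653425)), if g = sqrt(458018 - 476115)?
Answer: -653425 + I*sqrt(18097) ≈ -6.5343e+5 + 134.53*I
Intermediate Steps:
g = I*sqrt(18097) (g = sqrt(-18097) = I*sqrt(18097) ≈ 134.53*I)
1/(1/(g - 653425)) = 1/(1/(I*sqrt(18097) - 653425)) = 1/(1/(-653425 + I*sqrt(18097))) = -653425 + I*sqrt(18097)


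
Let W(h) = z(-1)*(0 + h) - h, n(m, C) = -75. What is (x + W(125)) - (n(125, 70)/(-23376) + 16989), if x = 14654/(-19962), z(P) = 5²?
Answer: -1088009178037/77771952 ≈ -13990.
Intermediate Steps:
z(P) = 25
x = -7327/9981 (x = 14654*(-1/19962) = -7327/9981 ≈ -0.73409)
W(h) = 24*h (W(h) = 25*(0 + h) - h = 25*h - h = 24*h)
(x + W(125)) - (n(125, 70)/(-23376) + 16989) = (-7327/9981 + 24*125) - (-75/(-23376) + 16989) = (-7327/9981 + 3000) - (-75*(-1/23376) + 16989) = 29935673/9981 - (25/7792 + 16989) = 29935673/9981 - 1*132378313/7792 = 29935673/9981 - 132378313/7792 = -1088009178037/77771952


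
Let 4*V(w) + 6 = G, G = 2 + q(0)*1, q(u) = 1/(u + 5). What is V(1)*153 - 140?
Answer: -5707/20 ≈ -285.35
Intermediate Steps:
q(u) = 1/(5 + u)
G = 11/5 (G = 2 + 1/(5 + 0) = 2 + 1/5 = 2 + (⅕)*1 = 2 + ⅕ = 11/5 ≈ 2.2000)
V(w) = -19/20 (V(w) = -3/2 + (¼)*(11/5) = -3/2 + 11/20 = -19/20)
V(1)*153 - 140 = -19/20*153 - 140 = -2907/20 - 140 = -5707/20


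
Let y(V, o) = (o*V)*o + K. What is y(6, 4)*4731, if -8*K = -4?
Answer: 913083/2 ≈ 4.5654e+5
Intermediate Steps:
K = 1/2 (K = -1/8*(-4) = 1/2 ≈ 0.50000)
y(V, o) = 1/2 + V*o**2 (y(V, o) = (o*V)*o + 1/2 = (V*o)*o + 1/2 = V*o**2 + 1/2 = 1/2 + V*o**2)
y(6, 4)*4731 = (1/2 + 6*4**2)*4731 = (1/2 + 6*16)*4731 = (1/2 + 96)*4731 = (193/2)*4731 = 913083/2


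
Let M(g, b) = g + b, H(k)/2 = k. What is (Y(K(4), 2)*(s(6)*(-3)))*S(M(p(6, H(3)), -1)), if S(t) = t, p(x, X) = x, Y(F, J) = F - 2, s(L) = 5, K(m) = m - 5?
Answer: 225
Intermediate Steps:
K(m) = -5 + m
H(k) = 2*k
Y(F, J) = -2 + F
M(g, b) = b + g
(Y(K(4), 2)*(s(6)*(-3)))*S(M(p(6, H(3)), -1)) = ((-2 + (-5 + 4))*(5*(-3)))*(-1 + 6) = ((-2 - 1)*(-15))*5 = -3*(-15)*5 = 45*5 = 225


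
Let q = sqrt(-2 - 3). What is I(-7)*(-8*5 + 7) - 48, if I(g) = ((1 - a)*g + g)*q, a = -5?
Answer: -48 + 1617*I*sqrt(5) ≈ -48.0 + 3615.7*I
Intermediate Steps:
q = I*sqrt(5) (q = sqrt(-5) = I*sqrt(5) ≈ 2.2361*I)
I(g) = 7*I*g*sqrt(5) (I(g) = ((1 - 1*(-5))*g + g)*(I*sqrt(5)) = ((1 + 5)*g + g)*(I*sqrt(5)) = (6*g + g)*(I*sqrt(5)) = (7*g)*(I*sqrt(5)) = 7*I*g*sqrt(5))
I(-7)*(-8*5 + 7) - 48 = (7*I*(-7)*sqrt(5))*(-8*5 + 7) - 48 = (-49*I*sqrt(5))*(-40 + 7) - 48 = -49*I*sqrt(5)*(-33) - 48 = 1617*I*sqrt(5) - 48 = -48 + 1617*I*sqrt(5)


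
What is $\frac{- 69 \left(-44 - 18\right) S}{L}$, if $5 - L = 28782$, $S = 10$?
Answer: $- \frac{42780}{28777} \approx -1.4866$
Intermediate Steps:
$L = -28777$ ($L = 5 - 28782 = -28777$)
$\frac{- 69 \left(-44 - 18\right) S}{L} = \frac{- 69 \left(-44 - 18\right) 10}{-28777} = - 69 \left(-44 - 18\right) 10 \left(- \frac{1}{28777}\right) = \left(-69\right) \left(-62\right) 10 \left(- \frac{1}{28777}\right) = 4278 \cdot 10 \left(- \frac{1}{28777}\right) = 42780 \left(- \frac{1}{28777}\right) = - \frac{42780}{28777}$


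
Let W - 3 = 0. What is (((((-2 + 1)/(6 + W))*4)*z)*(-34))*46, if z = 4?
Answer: 25024/9 ≈ 2780.4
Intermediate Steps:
W = 3 (W = 3 + 0 = 3)
(((((-2 + 1)/(6 + W))*4)*z)*(-34))*46 = (((((-2 + 1)/(6 + 3))*4)*4)*(-34))*46 = (((-1/9*4)*4)*(-34))*46 = (((-1*⅑*4)*4)*(-34))*46 = ((-⅑*4*4)*(-34))*46 = (-4/9*4*(-34))*46 = -16/9*(-34)*46 = (544/9)*46 = 25024/9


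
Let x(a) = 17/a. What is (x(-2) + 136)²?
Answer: 65025/4 ≈ 16256.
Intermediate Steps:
(x(-2) + 136)² = (17/(-2) + 136)² = (17*(-½) + 136)² = (-17/2 + 136)² = (255/2)² = 65025/4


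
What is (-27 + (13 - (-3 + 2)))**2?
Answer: 169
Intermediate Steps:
(-27 + (13 - (-3 + 2)))**2 = (-27 + (13 - 1*(-1)))**2 = (-27 + (13 + 1))**2 = (-27 + 14)**2 = (-13)**2 = 169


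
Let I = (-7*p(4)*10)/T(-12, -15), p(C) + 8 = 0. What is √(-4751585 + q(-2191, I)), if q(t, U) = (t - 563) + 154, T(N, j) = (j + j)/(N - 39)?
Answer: I*√4754185 ≈ 2180.4*I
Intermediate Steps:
T(N, j) = 2*j/(-39 + N) (T(N, j) = (2*j)/(-39 + N) = 2*j/(-39 + N))
p(C) = -8 (p(C) = -8 + 0 = -8)
I = 952 (I = (-7*(-8)*10)/((2*(-15)/(-39 - 12))) = (56*10)/((2*(-15)/(-51))) = 560/((2*(-15)*(-1/51))) = 560/(10/17) = 560*(17/10) = 952)
q(t, U) = -409 + t (q(t, U) = (-563 + t) + 154 = -409 + t)
√(-4751585 + q(-2191, I)) = √(-4751585 + (-409 - 2191)) = √(-4751585 - 2600) = √(-4754185) = I*√4754185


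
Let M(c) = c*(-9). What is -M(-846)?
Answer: -7614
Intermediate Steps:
M(c) = -9*c
-M(-846) = -(-9)*(-846) = -1*7614 = -7614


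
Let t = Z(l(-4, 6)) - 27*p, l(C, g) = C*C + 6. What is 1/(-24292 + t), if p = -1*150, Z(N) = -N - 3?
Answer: -1/20267 ≈ -4.9341e-5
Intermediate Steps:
l(C, g) = 6 + C² (l(C, g) = C² + 6 = 6 + C²)
Z(N) = -3 - N
p = -150
t = 4025 (t = (-3 - (6 + (-4)²)) - 27*(-150) = (-3 - (6 + 16)) + 4050 = (-3 - 1*22) + 4050 = (-3 - 22) + 4050 = -25 + 4050 = 4025)
1/(-24292 + t) = 1/(-24292 + 4025) = 1/(-20267) = -1/20267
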